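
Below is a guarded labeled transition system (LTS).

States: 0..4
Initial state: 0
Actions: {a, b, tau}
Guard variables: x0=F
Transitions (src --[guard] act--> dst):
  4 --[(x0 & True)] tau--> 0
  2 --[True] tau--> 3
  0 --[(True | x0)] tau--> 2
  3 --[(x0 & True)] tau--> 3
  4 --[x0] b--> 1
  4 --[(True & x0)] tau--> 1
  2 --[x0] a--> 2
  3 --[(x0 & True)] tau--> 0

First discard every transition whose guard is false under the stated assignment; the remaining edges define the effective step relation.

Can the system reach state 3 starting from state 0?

Answer: REACHABLE

Analysis:
Guard filter leaves 2 enabled edge(s).
depth 0: {0}
depth 1: {2}  total {0,2}
depth 2: {3}  total {0,2,3}
Reach set: {0,2,3}
trace reaching 3: tau·tau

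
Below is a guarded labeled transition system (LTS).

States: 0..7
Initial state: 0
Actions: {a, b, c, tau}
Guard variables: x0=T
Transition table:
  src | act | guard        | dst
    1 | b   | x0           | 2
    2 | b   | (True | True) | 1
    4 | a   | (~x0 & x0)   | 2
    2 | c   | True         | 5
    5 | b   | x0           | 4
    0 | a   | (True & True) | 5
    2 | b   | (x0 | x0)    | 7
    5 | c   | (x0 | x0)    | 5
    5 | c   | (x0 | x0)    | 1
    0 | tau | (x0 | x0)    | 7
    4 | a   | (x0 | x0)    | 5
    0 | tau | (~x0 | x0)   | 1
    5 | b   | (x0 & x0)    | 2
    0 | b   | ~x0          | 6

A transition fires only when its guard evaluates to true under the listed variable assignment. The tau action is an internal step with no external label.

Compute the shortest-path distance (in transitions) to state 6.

Answer: UNREACHABLE

Analysis:
Layered search for 6:
  Layer 0: {0}
  Layer 1: {1,5,7}
  Layer 2: {2,4}
6 never appears.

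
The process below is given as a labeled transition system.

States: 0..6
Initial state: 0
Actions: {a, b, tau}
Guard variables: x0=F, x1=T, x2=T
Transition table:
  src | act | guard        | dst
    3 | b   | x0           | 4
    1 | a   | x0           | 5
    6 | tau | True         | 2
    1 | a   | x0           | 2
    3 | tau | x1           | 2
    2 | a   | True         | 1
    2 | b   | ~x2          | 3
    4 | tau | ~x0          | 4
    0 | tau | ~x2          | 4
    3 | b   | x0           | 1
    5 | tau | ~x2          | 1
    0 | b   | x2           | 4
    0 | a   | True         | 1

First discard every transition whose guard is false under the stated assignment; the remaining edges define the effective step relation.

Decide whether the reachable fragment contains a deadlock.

Reachable = {0,1,4}
  0: a→1  b→4  [deg 2]
  1: ∅  [no exit]
  4: tau→4  [deg 1]
witness 1: a

Answer: DEADLOCK at state 1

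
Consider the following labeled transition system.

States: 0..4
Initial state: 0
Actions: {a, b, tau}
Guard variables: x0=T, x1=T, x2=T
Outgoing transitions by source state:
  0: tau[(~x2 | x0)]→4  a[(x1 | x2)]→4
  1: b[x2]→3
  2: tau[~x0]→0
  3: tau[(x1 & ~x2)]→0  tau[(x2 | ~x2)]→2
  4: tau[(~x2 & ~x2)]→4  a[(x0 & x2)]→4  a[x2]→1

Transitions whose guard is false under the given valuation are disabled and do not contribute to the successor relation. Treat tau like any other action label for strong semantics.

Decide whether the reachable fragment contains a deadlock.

R = {0,1,2,3,4}
  0: a→4  tau→4  [2 out]
  1: b→3  [1 out]
  2: ∅  [STUCK]
  3: tau→2  [1 out]
  4: a→1  a→4  [2 out]
trace reaching 2: tau·a·b·tau

Answer: DEADLOCK at state 2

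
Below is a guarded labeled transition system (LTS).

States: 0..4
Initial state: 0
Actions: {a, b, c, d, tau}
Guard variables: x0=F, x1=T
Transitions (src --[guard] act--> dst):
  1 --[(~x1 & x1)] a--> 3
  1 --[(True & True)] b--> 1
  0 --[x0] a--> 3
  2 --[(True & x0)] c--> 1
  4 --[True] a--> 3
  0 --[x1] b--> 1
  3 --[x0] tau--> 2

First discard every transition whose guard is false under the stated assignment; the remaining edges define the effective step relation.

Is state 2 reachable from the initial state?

Answer: UNREACHABLE

Trace:
3 transition(s) survive guard evaluation.
depth 0: {0}
depth 1: {1}  cumulative {0,1}
R = {0,1}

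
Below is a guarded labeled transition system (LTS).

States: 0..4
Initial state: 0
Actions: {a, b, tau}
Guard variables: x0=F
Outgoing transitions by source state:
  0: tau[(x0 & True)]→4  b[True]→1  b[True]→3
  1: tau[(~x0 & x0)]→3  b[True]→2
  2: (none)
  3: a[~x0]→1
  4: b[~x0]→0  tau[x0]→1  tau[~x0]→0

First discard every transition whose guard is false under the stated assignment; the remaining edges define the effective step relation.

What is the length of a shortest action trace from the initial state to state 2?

Answer: 2

Analysis:
BFS to 2:
  L0 = {0}
  L1 = {1,3}
  L2 = {2}
2 enters at depth 2; path b·b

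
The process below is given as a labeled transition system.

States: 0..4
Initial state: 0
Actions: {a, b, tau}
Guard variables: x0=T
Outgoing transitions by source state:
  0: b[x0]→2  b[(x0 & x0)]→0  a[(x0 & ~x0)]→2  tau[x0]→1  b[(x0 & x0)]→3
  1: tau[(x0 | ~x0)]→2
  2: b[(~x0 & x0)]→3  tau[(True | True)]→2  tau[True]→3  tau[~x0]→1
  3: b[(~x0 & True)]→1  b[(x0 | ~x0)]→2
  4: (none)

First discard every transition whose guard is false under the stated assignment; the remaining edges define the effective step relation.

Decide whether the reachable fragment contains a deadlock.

Reach set: {0,1,2,3}
  0: b→0  b→2  b→3  tau→1  [deg 4]
  1: tau→2  [deg 1]
  2: tau→2  tau→3  [deg 2]
  3: b→2  [deg 1]

Answer: DEADLOCK-FREE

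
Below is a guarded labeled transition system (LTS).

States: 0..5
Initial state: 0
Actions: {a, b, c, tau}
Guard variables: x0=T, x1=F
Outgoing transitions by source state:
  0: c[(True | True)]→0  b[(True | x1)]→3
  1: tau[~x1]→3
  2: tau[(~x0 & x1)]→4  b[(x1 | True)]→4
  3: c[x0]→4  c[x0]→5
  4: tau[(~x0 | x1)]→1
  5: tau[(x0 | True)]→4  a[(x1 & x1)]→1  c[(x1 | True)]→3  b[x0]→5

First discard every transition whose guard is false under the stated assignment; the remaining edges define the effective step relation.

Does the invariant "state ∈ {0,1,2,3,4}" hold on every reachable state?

Answer: INVARIANT VIOLATED at state 5

Analysis:
Inv-set: {0,1,2,3,4}
Reach set: {0,3,4,5}
  0: ok
  3: ok
  4: ok
  5: ✗ unsafe
counterexample path to 5: b·c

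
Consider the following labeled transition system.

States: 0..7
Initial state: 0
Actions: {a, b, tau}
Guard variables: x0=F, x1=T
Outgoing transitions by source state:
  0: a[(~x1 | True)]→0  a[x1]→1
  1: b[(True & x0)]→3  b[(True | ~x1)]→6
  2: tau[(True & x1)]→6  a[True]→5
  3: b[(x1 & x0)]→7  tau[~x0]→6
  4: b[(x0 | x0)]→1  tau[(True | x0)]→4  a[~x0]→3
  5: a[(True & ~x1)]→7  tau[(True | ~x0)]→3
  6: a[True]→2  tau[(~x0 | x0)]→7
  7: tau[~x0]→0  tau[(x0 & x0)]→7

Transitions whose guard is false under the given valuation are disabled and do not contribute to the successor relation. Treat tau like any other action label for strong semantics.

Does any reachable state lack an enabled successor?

Answer: DEADLOCK-FREE

Working:
R = {0,1,2,3,5,6,7}
  0: a→0  a→1  [deg 2]
  1: b→6  [deg 1]
  2: a→5  tau→6  [deg 2]
  3: tau→6  [deg 1]
  5: tau→3  [deg 1]
  6: a→2  tau→7  [deg 2]
  7: tau→0  [deg 1]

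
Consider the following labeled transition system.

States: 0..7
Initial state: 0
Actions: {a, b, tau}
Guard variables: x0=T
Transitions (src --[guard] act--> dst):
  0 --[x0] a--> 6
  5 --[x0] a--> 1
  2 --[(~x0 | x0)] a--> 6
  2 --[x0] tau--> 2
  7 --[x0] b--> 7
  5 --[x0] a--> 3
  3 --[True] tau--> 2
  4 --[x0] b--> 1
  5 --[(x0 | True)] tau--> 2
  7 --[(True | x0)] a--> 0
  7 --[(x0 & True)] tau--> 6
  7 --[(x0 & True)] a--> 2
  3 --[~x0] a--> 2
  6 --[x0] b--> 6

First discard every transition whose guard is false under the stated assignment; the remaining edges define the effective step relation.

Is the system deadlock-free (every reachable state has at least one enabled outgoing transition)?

Reachable = {0,6}
  0: a→6  [1 out]
  6: b→6  [1 out]

Answer: DEADLOCK-FREE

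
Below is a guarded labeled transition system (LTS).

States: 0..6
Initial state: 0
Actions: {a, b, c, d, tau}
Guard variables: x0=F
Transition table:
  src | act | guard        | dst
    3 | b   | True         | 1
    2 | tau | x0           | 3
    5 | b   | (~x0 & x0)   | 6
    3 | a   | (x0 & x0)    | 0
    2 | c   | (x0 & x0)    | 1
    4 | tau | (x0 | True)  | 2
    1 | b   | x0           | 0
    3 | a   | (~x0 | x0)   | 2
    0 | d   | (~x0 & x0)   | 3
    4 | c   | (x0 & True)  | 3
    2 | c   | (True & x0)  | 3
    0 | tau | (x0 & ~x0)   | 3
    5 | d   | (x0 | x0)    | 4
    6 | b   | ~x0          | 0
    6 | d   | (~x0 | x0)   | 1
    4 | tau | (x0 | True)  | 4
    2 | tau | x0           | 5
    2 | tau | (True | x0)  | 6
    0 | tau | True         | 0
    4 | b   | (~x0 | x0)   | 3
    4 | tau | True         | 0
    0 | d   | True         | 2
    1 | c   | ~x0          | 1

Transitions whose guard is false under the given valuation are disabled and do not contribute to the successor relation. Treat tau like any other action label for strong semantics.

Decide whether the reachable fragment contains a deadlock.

Reach set: {0,1,2,6}
  0: d→2  tau→0  [deg 2]
  1: c→1  [deg 1]
  2: tau→6  [deg 1]
  6: b→0  d→1  [deg 2]

Answer: DEADLOCK-FREE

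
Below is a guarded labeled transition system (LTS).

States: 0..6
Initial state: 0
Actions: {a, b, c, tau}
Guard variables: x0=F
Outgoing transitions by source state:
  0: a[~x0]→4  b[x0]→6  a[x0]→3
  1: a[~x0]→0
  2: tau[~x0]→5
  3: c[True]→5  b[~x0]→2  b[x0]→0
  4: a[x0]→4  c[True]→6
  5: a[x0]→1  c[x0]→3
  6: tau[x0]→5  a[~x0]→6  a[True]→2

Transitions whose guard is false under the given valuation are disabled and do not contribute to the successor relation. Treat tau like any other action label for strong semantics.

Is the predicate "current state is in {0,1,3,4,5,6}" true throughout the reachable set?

Safe = {0,1,3,4,5,6}
Reachable = {0,2,4,5,6}
  0: safe
  2: outside
  4: safe
  5: safe
  6: safe
witness against invariant: a·c·a → 2

Answer: INVARIANT VIOLATED at state 2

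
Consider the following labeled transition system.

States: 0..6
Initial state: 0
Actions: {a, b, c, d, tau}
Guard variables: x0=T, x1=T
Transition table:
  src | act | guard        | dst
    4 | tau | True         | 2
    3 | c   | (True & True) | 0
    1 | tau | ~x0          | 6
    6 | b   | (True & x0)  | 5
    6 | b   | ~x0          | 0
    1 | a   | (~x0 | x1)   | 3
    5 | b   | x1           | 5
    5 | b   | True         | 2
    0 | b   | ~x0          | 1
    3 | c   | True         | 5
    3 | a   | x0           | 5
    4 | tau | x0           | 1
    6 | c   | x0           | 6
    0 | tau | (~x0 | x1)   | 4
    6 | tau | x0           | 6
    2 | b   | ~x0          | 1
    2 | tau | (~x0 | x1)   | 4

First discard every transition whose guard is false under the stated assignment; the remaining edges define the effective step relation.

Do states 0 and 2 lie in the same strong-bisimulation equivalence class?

Answer: BISIMILAR

Trace:
Compute ~ classes (split until stable):
  P[0] = {{0,1,2,3,4,5,6}}
  P[1] = {{0,2,4},{1},{3},{5},{6}}
  P[2] = {{0,2},{1},{3},{4},{5},{6}}
6 equivalence class(es) (converged in 3)
[0]={0,2}  [2]={0,2}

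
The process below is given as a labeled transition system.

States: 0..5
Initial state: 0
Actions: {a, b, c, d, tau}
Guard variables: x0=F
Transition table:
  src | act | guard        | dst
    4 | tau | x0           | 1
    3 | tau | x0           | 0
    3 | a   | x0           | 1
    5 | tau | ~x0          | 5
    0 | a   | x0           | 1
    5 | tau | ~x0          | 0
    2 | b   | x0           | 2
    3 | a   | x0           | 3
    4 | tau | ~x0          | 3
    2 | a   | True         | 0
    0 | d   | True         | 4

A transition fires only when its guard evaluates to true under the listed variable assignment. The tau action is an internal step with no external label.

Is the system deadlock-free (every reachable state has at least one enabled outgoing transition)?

Answer: DEADLOCK at state 3

Trace:
R = {0,3,4}
  0: d→4  [deg 1]
  3: ∅  [deadlock]
  4: tau→3  [deg 1]
Path to 3: d·tau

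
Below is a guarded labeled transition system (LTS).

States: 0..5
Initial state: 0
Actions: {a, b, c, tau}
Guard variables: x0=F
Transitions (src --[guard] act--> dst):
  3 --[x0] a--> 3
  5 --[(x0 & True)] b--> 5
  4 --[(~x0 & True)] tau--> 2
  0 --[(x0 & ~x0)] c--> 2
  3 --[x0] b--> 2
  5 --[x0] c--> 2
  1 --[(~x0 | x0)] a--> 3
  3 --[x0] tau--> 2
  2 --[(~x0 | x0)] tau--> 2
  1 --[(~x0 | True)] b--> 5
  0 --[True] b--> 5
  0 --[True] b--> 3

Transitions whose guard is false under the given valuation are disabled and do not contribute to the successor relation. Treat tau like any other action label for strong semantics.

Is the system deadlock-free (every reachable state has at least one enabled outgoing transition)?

Answer: DEADLOCK at state 3

Trace:
Reachable = {0,3,5}
  0: b→3  b→5  [2 out]
  3: ∅  [STUCK]
  5: ∅  [STUCK]
witness 3: b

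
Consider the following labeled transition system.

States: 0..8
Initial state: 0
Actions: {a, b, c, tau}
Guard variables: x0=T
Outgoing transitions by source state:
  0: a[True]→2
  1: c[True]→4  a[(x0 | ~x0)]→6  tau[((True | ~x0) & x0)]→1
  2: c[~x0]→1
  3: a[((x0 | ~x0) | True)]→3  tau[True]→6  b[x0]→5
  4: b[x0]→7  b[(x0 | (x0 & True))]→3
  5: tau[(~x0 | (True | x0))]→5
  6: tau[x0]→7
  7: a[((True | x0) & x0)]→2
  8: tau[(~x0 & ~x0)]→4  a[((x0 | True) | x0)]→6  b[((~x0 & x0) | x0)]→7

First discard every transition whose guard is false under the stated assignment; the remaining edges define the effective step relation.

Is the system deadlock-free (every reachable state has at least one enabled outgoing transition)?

R = {0,2}
  0: a→2  [1 exit(s)]
  2: ∅  [deadlock]
trace reaching 2: a

Answer: DEADLOCK at state 2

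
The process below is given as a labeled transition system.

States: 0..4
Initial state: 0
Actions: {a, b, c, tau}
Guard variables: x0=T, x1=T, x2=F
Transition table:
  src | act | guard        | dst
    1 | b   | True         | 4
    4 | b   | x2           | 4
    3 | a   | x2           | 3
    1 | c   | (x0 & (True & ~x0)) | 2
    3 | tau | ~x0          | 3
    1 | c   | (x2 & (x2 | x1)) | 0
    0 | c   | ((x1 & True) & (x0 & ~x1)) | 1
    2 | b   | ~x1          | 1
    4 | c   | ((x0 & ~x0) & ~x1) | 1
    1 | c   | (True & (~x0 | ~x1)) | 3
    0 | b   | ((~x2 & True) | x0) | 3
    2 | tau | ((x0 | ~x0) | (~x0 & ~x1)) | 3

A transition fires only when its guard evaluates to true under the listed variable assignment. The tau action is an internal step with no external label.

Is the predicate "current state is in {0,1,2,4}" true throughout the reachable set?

Answer: INVARIANT VIOLATED at state 3

Working:
Inv-set: {0,1,2,4}
R = {0,3}
  0: ok
  3: VIOLATES
counterexample path to 3: b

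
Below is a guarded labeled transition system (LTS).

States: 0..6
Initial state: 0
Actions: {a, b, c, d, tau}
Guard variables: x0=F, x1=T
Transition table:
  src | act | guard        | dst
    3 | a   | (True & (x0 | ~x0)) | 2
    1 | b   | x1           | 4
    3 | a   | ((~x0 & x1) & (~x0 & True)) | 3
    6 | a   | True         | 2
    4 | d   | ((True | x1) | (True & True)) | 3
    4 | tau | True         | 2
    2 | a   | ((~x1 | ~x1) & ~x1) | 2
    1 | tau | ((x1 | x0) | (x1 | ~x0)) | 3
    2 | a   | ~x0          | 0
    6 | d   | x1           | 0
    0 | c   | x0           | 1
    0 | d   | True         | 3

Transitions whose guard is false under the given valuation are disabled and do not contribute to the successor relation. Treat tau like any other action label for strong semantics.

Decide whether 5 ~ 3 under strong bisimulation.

Answer: NOT BISIMILAR

Trace:
Compute ~ classes (split until stable):
  π0 = {{0,1,2,3,4,5,6}}
  π1 = {{0},{1},{2,3},{4},{5},{6}}
  π2 = {{0},{1},{2},{3},{4},{5},{6}}
Fixed point at round 3; 7 class(es).
[5]={5}  [3]={3}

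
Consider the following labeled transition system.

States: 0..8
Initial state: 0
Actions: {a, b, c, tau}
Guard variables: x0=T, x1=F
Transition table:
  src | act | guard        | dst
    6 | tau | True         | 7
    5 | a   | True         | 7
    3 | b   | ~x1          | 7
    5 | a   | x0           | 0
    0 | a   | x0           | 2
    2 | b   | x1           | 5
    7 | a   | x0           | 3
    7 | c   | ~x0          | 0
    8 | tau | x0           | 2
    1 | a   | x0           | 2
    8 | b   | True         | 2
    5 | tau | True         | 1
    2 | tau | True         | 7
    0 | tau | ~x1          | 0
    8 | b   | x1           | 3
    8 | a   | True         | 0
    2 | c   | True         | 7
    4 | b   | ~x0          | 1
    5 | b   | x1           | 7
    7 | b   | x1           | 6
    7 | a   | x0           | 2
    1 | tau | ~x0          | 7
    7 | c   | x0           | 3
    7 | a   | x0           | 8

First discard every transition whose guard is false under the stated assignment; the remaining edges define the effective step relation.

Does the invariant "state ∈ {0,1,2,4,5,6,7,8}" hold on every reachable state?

Answer: INVARIANT VIOLATED at state 3

Analysis:
Allowed set {0,1,2,4,5,6,7,8}
Reach set: {0,2,3,7,8}
  0: safe
  2: safe
  3: VIOLATES
  7: safe
  8: safe
reach 3 via a·tau·a — violates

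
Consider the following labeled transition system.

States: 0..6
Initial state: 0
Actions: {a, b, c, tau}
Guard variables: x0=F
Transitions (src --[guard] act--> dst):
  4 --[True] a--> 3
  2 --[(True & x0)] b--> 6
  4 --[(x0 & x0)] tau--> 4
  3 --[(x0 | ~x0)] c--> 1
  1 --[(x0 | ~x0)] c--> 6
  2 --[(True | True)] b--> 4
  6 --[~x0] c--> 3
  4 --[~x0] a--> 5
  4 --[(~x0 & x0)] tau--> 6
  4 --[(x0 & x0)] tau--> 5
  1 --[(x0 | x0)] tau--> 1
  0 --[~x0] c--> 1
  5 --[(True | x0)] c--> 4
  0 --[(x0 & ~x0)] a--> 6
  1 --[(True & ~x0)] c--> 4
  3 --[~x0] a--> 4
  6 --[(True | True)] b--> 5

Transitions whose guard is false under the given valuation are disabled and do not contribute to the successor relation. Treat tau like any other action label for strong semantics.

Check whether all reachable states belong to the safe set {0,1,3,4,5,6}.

Inv-set: {0,1,3,4,5,6}
Reach set: {0,1,3,4,5,6}
  0: ok
  1: ok
  3: ok
  4: ok
  5: ok
  6: ok

Answer: INVARIANT HOLDS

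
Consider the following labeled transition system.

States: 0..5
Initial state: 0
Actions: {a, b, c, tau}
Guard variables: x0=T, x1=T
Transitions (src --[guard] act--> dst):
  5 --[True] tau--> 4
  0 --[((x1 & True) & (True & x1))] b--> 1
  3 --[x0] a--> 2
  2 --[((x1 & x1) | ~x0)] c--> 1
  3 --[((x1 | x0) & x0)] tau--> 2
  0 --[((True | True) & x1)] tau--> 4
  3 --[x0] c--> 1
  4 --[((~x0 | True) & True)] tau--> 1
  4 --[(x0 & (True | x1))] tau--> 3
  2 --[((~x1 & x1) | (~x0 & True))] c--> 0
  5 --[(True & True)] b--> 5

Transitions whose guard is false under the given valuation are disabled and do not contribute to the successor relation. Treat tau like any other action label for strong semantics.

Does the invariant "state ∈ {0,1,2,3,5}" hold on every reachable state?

Allowed set {0,1,2,3,5}
Reachable = {0,1,2,3,4}
  0: ✓
  1: ✓
  2: ✓
  3: ✓
  4: VIOLATES
witness against invariant: tau → 4

Answer: INVARIANT VIOLATED at state 4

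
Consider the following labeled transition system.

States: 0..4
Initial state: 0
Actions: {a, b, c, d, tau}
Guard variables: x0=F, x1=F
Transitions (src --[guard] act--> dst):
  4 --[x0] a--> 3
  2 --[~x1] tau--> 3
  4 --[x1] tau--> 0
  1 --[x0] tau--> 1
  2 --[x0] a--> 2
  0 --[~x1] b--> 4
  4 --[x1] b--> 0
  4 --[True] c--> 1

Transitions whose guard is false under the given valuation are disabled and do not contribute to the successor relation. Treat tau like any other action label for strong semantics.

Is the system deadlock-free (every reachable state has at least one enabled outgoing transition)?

Answer: DEADLOCK at state 1

Analysis:
R = {0,1,4}
  0: b→4  [deg 1]
  1: ∅  [no exit]
  4: c→1  [deg 1]
Path to 1: b·c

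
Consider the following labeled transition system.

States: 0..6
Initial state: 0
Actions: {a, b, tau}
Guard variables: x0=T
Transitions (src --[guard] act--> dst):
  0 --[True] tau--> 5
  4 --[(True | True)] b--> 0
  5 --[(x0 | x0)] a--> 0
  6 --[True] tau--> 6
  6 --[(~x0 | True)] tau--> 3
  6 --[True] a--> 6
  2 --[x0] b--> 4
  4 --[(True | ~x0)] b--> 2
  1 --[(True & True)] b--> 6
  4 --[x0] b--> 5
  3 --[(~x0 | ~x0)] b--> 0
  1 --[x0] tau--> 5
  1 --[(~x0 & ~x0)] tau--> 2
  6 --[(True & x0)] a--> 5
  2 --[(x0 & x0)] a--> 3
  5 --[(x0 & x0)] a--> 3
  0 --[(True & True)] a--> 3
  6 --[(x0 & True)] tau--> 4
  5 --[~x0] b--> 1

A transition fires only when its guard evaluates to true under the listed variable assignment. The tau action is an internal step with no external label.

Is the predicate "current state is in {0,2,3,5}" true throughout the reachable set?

Answer: INVARIANT HOLDS

Working:
Safe = {0,2,3,5}
Reachable = {0,3,5}
  0: ok
  3: ok
  5: ok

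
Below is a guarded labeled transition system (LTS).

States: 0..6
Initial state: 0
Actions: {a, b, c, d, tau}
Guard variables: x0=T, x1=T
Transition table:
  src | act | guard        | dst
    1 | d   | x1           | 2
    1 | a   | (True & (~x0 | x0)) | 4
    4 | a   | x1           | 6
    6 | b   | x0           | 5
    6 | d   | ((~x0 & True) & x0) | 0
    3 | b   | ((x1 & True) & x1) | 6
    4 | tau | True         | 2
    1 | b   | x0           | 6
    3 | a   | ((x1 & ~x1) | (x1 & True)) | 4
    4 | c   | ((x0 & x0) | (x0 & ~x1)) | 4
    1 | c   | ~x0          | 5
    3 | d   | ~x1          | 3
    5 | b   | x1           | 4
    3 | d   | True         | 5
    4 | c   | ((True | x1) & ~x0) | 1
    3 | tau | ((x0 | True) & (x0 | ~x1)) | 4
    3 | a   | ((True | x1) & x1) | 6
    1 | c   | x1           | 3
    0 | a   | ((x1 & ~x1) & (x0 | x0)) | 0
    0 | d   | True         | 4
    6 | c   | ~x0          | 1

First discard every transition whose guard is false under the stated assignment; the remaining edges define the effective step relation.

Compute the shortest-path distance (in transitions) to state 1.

BFS to 1:
  L0 = {0}
  L1 = {4}
  L2 = {2,6}
  L3 = {5}
1 never appears.

Answer: UNREACHABLE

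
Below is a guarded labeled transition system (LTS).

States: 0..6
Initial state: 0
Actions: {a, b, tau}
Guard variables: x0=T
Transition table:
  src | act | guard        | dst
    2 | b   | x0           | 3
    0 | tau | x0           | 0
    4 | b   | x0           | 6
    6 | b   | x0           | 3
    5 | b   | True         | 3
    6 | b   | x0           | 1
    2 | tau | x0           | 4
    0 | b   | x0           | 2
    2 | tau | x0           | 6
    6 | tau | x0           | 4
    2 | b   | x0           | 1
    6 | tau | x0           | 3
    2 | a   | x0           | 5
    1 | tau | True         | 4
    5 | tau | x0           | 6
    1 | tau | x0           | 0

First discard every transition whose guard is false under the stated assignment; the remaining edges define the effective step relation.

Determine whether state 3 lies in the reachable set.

After dropping false guards: 16 live edges.
depth 0: {0}
depth 1: {2}  cumulative {0,2}
depth 2: {1,3,4,5,6}  cumulative {0,1,2,3,4,5,6}
Reachable = {0,1,2,3,4,5,6}
trace reaching 3: b·b

Answer: REACHABLE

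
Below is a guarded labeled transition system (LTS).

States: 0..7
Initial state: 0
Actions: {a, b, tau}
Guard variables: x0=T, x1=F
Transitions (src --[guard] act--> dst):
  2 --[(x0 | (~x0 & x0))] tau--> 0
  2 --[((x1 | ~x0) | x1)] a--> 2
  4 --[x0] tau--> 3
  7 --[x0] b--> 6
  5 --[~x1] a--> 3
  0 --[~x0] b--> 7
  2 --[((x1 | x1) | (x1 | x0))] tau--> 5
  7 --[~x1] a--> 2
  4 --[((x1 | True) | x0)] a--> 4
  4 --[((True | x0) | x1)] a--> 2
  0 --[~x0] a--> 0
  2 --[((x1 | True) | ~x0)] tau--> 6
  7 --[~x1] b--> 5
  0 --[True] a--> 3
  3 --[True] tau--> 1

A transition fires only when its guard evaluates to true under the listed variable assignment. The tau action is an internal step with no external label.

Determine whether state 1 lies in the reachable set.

Answer: REACHABLE

Trace:
Guard filter leaves 12 enabled edge(s).
depth 0: {0}
depth 1: {3}  total {0,3}
depth 2: {1}  total {0,1,3}
Reachable = {0,1,3}
Path to 1: a·tau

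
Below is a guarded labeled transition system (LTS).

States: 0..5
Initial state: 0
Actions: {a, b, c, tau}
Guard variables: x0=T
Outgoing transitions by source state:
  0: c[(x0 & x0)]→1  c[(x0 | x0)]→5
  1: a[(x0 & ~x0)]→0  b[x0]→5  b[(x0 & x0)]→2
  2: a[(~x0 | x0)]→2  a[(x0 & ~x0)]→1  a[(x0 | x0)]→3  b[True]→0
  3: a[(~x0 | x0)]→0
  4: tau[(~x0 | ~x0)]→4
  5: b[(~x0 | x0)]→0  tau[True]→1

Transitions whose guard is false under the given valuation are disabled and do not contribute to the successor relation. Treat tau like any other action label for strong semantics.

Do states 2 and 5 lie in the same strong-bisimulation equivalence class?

Answer: NOT BISIMILAR

Analysis:
Refine partition for ~:
  P[0] = {{0,1,2,3,4,5}}
  P[1] = {{0},{1},{2},{3},{4},{5}}
stable after 2 split(s): 6 block(s)
[2]={2}  [5]={5}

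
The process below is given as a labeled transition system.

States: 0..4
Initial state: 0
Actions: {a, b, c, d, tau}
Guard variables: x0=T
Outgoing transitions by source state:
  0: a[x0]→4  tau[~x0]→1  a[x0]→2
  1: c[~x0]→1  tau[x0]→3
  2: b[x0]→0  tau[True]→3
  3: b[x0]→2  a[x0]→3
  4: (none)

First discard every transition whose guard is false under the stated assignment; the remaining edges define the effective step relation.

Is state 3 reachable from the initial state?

After dropping false guards: 7 live edges.
L0 = {0}
L1 = {2,4}  total {0,2,4}
L2 = {3}  total {0,2,3,4}
Reach set: {0,2,3,4}
witness 3: a·tau

Answer: REACHABLE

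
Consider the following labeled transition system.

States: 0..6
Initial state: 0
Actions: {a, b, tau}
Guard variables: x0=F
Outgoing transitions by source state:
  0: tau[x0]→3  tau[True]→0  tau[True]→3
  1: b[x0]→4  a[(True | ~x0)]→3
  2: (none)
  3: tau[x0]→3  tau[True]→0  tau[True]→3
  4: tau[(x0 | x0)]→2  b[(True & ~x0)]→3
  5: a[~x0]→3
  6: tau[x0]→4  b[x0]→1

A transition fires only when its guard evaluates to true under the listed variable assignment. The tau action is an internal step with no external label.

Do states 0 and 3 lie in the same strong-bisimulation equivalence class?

Answer: BISIMILAR

Working:
Refine partition for ~:
  round 0: {{0,1,2,3,4,5,6}}
  round 1: {{0,3},{1,5},{2,6},{4}}
4 equivalence class(es) (converged in 2)
[0]={0,3}  [3]={0,3}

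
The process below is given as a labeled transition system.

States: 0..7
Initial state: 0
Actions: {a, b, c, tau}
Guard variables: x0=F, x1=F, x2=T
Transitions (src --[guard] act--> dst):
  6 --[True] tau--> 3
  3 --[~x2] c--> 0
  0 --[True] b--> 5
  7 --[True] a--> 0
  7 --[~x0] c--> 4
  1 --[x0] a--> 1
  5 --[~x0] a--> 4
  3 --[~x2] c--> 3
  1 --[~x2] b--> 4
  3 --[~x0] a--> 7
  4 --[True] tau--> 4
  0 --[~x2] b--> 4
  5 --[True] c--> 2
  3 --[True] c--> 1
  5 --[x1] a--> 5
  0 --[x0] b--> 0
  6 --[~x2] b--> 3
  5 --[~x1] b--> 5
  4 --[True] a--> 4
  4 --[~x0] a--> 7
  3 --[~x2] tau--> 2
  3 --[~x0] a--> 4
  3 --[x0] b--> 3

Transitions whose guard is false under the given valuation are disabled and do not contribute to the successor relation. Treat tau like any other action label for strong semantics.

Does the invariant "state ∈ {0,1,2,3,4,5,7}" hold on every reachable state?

Answer: INVARIANT HOLDS

Working:
Safe = {0,1,2,3,4,5,7}
Reachable = {0,2,4,5,7}
  0: ✓
  2: ✓
  4: ✓
  5: ✓
  7: ✓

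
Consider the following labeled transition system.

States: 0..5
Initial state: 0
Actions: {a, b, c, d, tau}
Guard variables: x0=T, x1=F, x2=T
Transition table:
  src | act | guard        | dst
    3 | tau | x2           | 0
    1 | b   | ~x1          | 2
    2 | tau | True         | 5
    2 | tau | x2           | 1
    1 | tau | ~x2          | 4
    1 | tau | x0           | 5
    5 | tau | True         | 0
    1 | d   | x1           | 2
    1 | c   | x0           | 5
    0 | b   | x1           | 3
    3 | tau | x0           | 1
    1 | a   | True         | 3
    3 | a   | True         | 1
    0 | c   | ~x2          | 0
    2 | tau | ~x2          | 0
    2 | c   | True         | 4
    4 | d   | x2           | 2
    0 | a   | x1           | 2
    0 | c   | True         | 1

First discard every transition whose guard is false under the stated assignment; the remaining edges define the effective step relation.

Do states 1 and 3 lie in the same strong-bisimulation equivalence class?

Answer: NOT BISIMILAR

Analysis:
Refine partition for ~:
  π0 = {{0,1,2,3,4,5}}
  π1 = {{0},{1},{2},{3},{4},{5}}
6 equivalence class(es) (converged in 2)
class of 1: {1}; class of 3: {3}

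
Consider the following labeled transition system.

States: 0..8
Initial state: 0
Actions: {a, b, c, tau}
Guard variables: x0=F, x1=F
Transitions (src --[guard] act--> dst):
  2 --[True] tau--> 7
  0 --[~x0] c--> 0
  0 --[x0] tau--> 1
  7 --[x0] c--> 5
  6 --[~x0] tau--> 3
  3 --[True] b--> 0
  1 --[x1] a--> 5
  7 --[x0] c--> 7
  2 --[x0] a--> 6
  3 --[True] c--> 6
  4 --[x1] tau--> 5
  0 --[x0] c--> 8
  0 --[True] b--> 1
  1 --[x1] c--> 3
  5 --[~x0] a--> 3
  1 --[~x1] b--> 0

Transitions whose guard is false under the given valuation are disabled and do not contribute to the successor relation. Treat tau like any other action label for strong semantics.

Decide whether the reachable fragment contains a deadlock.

Reachable = {0,1}
  0: b→1  c→0  [2 out]
  1: b→0  [1 out]

Answer: DEADLOCK-FREE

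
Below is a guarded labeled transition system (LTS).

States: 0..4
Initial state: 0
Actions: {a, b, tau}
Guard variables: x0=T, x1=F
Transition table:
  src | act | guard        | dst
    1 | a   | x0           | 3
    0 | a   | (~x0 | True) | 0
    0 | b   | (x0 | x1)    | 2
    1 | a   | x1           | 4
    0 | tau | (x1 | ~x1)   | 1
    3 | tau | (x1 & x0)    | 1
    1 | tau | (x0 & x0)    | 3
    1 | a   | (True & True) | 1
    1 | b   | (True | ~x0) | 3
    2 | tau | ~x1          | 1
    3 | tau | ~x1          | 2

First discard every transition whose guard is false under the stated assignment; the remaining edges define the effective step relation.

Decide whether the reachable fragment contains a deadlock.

Reachable = {0,1,2,3}
  0: a→0  b→2  tau→1  [deg 3]
  1: a→1  a→3  b→3  tau→3  [deg 4]
  2: tau→1  [deg 1]
  3: tau→2  [deg 1]

Answer: DEADLOCK-FREE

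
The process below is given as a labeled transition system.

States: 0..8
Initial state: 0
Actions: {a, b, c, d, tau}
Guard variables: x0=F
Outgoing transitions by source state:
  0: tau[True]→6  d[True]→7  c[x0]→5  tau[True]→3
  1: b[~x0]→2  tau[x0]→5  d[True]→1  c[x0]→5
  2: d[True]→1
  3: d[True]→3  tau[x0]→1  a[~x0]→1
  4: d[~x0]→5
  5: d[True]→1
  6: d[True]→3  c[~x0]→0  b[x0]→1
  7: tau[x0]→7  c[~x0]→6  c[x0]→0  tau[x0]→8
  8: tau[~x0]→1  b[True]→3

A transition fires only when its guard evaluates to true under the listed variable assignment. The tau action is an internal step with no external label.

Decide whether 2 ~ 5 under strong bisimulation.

Compute ~ classes (split until stable):
  round 0: {{0,1,2,3,4,5,6,7,8}}
  round 1: {{0},{1},{2,4,5},{3},{6},{7},{8}}
  round 2: {{0},{1},{2,5},{3},{4},{6},{7},{8}}
8 equivalence class(es) (converged in 3)
2∈{2,5}, 5∈{2,5}

Answer: BISIMILAR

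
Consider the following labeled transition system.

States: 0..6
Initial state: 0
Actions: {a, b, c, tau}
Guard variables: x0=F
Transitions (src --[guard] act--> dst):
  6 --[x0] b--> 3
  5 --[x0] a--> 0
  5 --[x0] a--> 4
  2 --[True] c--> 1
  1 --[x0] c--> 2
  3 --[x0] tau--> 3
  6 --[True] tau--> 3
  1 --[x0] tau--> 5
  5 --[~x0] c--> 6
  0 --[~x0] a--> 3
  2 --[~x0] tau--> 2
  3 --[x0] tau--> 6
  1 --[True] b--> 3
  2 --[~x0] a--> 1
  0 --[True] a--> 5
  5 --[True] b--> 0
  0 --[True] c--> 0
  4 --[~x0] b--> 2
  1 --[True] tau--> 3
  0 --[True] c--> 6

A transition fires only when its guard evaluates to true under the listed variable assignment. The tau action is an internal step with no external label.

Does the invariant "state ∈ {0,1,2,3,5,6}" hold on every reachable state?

Answer: INVARIANT HOLDS

Analysis:
Allowed set {0,1,2,3,5,6}
Reachable = {0,3,5,6}
  0: safe
  3: safe
  5: safe
  6: safe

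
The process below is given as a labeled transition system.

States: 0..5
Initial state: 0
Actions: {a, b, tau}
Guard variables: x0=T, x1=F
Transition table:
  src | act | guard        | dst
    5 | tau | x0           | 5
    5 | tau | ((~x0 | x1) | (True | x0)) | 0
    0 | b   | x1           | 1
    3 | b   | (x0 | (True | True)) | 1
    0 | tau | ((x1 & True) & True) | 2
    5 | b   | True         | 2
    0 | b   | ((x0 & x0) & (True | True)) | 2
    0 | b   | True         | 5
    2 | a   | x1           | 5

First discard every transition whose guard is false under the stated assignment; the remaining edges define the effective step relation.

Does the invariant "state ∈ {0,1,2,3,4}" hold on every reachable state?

Inv-set: {0,1,2,3,4}
Reachable = {0,2,5}
  0: ok
  2: ok
  5: ✗ unsafe
witness against invariant: b → 5

Answer: INVARIANT VIOLATED at state 5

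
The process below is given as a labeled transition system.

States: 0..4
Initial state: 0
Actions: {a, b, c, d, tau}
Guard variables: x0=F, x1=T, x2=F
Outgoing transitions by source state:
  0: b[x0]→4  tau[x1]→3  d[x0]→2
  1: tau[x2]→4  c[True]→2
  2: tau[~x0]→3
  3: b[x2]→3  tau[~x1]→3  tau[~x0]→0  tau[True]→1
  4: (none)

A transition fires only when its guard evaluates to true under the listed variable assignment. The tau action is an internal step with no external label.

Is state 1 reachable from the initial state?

Answer: REACHABLE

Trace:
5 transition(s) survive guard evaluation.
depth 0: {0}
depth 1: {3}  now seen {0,3}
depth 2: {1}  now seen {0,1,3}
depth 3: {2}  now seen {0,1,2,3}
Reachable = {0,1,2,3}
witness 1: tau·tau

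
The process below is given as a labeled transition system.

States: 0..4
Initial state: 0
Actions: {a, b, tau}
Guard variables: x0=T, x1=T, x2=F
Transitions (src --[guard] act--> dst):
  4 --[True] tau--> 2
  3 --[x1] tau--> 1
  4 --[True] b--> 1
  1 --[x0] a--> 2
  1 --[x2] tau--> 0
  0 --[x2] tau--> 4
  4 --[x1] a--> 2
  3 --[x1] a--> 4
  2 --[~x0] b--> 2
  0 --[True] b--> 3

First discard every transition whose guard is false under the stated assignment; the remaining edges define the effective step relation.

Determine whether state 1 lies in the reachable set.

Answer: REACHABLE

Analysis:
7 transition(s) survive guard evaluation.
depth 0: {0}
depth 1: {3}  now seen {0,3}
depth 2: {1,4}  now seen {0,1,3,4}
depth 3: {2}  now seen {0,1,2,3,4}
R = {0,1,2,3,4}
trace reaching 1: b·tau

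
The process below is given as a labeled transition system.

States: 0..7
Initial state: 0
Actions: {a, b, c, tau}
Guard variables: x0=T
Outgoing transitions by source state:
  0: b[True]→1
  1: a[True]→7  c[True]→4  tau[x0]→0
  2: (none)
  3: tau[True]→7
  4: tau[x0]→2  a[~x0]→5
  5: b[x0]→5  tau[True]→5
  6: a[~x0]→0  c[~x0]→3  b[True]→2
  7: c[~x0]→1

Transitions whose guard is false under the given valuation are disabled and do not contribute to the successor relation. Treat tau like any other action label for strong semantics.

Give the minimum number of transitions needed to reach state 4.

Answer: 2

Trace:
BFS to 4:
  L0 = {0}
  L1 = {1}
  L2 = {4,7}
first hit 4 at d=2 via b·c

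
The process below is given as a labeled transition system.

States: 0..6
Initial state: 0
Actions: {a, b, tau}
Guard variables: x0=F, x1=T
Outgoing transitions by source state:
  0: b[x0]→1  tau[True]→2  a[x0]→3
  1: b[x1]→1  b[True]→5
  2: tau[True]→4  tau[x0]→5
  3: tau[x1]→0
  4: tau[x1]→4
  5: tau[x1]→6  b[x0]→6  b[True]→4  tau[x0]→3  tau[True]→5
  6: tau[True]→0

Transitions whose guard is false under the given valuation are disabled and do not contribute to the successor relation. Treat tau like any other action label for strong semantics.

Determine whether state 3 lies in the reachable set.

Guard filter leaves 10 enabled edge(s).
Layer 0: {0}
Layer 1: {2}  total {0,2}
Layer 2: {4}  total {0,2,4}
R = {0,2,4}

Answer: UNREACHABLE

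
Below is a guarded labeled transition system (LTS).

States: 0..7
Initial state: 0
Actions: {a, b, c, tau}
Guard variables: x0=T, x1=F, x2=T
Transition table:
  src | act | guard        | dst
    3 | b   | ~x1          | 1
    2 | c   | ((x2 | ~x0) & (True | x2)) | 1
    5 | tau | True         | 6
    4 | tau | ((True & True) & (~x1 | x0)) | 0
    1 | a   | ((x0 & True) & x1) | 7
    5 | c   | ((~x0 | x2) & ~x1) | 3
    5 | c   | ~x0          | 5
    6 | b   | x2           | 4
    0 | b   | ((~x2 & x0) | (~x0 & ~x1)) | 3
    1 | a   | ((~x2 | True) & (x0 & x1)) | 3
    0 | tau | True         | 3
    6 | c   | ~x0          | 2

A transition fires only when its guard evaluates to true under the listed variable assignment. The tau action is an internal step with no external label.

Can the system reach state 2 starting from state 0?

Answer: UNREACHABLE

Trace:
After dropping false guards: 7 live edges.
depth 0: {0}
depth 1: {3}  cumulative {0,3}
depth 2: {1}  cumulative {0,1,3}
Reachable = {0,1,3}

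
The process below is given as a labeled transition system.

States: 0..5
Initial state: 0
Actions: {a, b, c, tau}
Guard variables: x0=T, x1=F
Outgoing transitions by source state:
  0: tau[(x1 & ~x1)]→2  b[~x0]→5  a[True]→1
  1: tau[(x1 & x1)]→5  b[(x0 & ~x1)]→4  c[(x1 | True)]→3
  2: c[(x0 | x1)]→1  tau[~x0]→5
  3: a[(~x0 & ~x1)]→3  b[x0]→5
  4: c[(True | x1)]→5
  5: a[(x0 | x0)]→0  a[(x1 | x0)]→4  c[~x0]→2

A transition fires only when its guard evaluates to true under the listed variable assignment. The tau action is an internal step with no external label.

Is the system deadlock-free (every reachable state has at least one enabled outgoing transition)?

Answer: DEADLOCK-FREE

Analysis:
R = {0,1,3,4,5}
  0: a→1  [deg 1]
  1: b→4  c→3  [deg 2]
  3: b→5  [deg 1]
  4: c→5  [deg 1]
  5: a→0  a→4  [deg 2]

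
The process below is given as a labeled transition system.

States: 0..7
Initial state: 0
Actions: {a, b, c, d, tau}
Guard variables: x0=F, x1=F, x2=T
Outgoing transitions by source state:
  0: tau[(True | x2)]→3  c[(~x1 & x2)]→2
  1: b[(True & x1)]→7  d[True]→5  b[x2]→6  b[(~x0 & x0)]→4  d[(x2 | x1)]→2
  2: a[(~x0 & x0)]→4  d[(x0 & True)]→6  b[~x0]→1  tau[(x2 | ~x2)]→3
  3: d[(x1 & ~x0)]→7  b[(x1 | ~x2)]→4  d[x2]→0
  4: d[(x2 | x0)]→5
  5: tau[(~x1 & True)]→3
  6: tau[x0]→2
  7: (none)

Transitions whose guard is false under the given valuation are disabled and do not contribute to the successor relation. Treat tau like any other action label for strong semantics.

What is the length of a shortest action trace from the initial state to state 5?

Breadth-first toward 5:
  Layer 0: {0}
  Layer 1: {2,3}
  Layer 2: {1}
  Layer 3: {5,6}
first hit 5 at d=3 via c·b·d

Answer: 3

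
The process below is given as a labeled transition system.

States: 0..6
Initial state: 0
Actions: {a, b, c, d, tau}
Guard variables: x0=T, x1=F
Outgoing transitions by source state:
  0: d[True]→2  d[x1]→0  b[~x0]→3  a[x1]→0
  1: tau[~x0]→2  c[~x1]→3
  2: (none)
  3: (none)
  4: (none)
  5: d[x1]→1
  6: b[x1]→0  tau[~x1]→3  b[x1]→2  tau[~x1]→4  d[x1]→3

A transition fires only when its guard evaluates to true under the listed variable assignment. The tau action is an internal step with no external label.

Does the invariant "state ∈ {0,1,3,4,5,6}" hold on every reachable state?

Answer: INVARIANT VIOLATED at state 2

Working:
Inv-set: {0,1,3,4,5,6}
Reachable = {0,2}
  0: safe
  2: ✗ unsafe
witness against invariant: d → 2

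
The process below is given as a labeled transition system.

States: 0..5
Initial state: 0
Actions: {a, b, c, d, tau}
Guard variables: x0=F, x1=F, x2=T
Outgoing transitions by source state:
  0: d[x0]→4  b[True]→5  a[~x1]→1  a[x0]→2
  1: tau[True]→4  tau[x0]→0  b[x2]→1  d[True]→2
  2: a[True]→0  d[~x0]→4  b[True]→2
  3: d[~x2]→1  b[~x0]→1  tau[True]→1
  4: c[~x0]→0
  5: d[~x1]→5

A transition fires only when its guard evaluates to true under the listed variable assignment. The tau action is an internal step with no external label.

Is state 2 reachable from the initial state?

Answer: REACHABLE

Analysis:
After dropping false guards: 12 live edges.
L0 = {0}
L1 = {1,5}  now seen {0,1,5}
L2 = {2,4}  now seen {0,1,2,4,5}
Reach set: {0,1,2,4,5}
witness 2: a·d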